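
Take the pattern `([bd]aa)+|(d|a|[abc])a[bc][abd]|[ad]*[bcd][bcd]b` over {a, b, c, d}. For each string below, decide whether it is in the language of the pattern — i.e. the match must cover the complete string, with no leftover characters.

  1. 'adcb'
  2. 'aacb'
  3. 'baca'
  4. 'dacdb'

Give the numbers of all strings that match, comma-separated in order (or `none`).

1 → match
2 → match
3 → match
4 → match

1, 2, 3, 4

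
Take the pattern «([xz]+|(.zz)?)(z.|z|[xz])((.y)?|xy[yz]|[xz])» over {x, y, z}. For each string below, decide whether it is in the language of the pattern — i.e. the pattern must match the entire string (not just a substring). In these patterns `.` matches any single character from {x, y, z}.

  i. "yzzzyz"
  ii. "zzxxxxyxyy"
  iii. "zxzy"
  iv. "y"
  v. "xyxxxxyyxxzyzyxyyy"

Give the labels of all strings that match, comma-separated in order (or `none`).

i → match
ii → no match
iii → match
iv → no match
v → no match

i, iii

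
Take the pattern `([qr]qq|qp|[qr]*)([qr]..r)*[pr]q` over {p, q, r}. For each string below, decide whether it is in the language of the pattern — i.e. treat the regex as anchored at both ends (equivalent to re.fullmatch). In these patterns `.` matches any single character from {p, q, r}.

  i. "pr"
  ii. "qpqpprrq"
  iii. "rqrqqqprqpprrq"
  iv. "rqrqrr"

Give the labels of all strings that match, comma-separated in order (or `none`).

i → no match — must end with "q"
ii → match
iii → match
iv → no match — must end with "q"

ii, iii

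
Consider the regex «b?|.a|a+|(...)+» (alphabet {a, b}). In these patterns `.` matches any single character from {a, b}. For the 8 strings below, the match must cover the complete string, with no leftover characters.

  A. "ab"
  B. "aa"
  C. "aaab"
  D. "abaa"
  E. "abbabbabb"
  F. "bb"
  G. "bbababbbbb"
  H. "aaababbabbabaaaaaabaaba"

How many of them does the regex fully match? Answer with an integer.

2

A → no match
B → match
C → no match
D → no match
E → match
F → no match
G → no match
H → no match
Total matched: 2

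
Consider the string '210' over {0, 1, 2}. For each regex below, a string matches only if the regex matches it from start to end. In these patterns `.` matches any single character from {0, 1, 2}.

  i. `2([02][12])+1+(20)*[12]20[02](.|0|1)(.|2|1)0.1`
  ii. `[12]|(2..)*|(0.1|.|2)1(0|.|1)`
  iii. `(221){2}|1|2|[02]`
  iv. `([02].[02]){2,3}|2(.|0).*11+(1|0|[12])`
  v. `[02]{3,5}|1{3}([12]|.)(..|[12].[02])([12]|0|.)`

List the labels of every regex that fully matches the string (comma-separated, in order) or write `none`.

ii

i → no match — must end with '1'
ii → match
iii → no match
iv → no match
v → no match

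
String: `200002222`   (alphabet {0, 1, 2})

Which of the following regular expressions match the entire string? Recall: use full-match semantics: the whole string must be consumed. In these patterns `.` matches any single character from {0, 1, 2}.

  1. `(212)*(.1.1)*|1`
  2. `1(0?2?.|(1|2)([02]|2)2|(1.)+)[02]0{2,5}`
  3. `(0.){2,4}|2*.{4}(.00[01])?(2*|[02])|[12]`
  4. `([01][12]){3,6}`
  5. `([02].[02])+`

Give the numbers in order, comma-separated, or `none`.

3, 5

1 → no match
2 → no match — must start with `1`
3 → match
4 → no match
5 → match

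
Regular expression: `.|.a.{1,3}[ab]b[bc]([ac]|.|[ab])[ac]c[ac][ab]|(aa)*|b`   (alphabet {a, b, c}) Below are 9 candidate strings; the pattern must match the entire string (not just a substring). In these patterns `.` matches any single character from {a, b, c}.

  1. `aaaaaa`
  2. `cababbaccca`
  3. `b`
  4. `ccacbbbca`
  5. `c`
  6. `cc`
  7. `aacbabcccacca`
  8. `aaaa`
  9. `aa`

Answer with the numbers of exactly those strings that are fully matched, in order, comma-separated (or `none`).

1. `aaaaaa` → match
2. `cababbaccca` → match
3. `b` → match
4. `ccacbbbca` → no match
5. `c` → match
6. `cc` → no match
7 → no match
8. `aaaa` → match
9. `aa` → match

1, 2, 3, 5, 8, 9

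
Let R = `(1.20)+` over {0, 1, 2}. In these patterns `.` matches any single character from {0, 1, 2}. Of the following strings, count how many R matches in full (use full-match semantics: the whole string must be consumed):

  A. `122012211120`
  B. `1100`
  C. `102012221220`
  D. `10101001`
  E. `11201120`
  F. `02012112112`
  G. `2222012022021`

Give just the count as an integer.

1

A. `122012211120` → no match
B. `1100` → no match — must end with `20`
C. `102012221220` → no match
D. `10101001` → no match — must end with `20`
E. `11201120` → match
F. `02012112112` → no match — must start with `1`
G → no match — must start with `1`
Total matched: 1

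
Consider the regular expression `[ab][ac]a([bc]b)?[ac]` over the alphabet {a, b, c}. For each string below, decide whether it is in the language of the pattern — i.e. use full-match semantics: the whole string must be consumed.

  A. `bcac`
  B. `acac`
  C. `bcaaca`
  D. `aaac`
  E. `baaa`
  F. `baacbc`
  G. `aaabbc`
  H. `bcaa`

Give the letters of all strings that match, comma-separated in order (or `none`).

A → match
B → match
C → no match
D → match
E → match
F → match
G → match
H → match

A, B, D, E, F, G, H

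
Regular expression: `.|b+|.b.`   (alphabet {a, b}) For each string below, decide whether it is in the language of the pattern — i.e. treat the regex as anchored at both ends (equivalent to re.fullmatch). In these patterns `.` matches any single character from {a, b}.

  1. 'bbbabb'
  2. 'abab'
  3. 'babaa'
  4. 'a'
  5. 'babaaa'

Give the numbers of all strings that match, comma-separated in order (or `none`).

4

1 → no match
2 → no match
3 → no match
4 → match
5 → no match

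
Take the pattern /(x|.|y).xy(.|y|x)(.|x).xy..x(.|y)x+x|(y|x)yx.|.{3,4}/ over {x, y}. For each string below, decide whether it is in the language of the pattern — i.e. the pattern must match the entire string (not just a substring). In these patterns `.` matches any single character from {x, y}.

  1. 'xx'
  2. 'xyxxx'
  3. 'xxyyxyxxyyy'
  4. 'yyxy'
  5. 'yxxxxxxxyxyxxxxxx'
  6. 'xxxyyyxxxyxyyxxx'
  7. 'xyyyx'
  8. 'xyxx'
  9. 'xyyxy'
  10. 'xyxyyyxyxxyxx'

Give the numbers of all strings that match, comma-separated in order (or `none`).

1 → no match
2 → no match
3 → no match
4 → match
5 → no match
6 → no match
7 → no match
8 → match
9 → no match
10 → no match

4, 8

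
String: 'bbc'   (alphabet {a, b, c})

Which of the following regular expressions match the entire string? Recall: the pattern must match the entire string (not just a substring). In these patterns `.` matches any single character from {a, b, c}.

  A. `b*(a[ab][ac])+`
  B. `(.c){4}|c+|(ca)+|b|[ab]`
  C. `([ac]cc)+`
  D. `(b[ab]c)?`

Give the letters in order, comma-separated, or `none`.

D

A → no match
B → no match
C → no match — must end with 'cc'
D → match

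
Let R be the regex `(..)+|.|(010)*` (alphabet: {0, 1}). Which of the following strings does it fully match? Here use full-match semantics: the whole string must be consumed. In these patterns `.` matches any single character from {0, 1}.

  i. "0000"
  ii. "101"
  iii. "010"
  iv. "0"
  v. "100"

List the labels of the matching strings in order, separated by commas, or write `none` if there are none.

i. "0000" → match
ii. "101" → no match
iii. "010" → match
iv. "0" → match
v. "100" → no match

i, iii, iv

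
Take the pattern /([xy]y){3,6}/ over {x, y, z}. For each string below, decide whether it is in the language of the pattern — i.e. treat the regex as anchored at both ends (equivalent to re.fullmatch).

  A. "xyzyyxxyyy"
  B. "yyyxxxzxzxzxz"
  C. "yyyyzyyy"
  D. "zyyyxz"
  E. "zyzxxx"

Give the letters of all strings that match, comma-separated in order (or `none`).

none

A → no match
B → no match — must end with "y"
C → no match
D → no match — must end with "y"
E → no match — must end with "y"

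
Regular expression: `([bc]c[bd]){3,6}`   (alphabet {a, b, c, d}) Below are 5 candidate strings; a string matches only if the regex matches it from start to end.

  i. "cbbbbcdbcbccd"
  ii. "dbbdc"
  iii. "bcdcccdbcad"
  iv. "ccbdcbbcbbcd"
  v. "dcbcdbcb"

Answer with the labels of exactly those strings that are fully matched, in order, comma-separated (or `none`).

i → no match
ii → no match
iii → no match
iv → no match
v → no match

none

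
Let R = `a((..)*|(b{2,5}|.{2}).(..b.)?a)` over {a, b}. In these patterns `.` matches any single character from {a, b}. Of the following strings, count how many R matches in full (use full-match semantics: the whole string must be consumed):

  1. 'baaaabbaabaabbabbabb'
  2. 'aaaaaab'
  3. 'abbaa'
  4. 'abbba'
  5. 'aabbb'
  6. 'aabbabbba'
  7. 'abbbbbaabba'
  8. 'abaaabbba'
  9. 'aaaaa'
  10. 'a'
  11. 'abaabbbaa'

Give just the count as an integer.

1 → no match — must start with 'a'
2. 'aaaaaab' → match
3. 'abbaa' → match
4. 'abbba' → match
5. 'aabbb' → match
6. 'aabbabbba' → match
7. 'abbbbbaabba' → match
8. 'abaaabbba' → match
9. 'aaaaa' → match
10. 'a' → match
11. 'abaabbbaa' → match
Total matched: 10

10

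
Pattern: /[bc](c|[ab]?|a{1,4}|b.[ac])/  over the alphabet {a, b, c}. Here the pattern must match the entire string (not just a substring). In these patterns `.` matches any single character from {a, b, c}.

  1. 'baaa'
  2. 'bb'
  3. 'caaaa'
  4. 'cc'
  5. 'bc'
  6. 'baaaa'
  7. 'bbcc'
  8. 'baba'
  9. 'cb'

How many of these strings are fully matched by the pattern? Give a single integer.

1 → match
2 → match
3 → match
4 → match
5 → match
6 → match
7 → match
8 → no match
9 → match
Total matched: 8

8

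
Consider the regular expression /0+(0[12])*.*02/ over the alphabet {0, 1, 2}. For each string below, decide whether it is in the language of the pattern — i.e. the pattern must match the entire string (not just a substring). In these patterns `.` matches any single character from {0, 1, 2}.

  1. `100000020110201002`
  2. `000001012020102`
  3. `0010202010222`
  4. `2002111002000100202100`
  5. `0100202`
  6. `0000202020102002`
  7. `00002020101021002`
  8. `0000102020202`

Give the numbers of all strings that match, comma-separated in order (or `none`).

2, 5, 6, 7, 8

1 → no match — must start with `0`
2 → match
3 → no match — must end with `02`
4 → no match — must start with `0`
5 → match
6 → match
7 → match
8 → match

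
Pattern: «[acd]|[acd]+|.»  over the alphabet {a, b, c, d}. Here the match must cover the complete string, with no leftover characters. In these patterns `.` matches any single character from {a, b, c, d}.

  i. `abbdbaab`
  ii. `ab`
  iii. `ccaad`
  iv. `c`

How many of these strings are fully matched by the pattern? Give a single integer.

i → no match
ii → no match
iii → match
iv → match
Total matched: 2

2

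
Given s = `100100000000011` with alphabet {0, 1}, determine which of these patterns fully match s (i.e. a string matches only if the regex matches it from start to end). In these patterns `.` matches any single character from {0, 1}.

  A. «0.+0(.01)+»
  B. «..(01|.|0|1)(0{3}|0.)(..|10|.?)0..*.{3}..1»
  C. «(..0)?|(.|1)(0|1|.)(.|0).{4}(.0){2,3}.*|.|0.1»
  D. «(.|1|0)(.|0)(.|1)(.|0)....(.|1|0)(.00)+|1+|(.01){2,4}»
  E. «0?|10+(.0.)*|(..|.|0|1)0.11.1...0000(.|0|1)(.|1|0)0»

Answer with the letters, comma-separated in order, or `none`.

A → no match — must start with `0`
B → match
C → match
D → no match
E → no match

B, C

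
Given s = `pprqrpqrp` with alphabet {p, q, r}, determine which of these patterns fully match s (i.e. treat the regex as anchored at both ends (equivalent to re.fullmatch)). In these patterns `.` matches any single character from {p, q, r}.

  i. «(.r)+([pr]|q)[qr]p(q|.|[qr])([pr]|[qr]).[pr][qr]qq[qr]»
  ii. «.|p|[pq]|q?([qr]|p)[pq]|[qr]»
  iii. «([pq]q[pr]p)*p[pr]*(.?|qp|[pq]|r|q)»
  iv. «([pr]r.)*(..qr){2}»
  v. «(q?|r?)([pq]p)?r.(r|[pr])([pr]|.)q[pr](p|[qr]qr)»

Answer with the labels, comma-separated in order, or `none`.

v

i → no match
ii → no match
iii → no match
iv → no match — must end with `qr`
v → match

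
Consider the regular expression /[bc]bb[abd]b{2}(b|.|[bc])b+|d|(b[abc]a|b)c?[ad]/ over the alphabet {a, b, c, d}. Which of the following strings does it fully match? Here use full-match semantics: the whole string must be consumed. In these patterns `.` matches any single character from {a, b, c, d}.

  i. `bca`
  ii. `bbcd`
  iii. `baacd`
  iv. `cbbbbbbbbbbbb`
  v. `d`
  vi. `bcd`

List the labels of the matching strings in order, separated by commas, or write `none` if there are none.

i, iii, iv, v, vi

i → match
ii → no match
iii → match
iv → match
v → match
vi → match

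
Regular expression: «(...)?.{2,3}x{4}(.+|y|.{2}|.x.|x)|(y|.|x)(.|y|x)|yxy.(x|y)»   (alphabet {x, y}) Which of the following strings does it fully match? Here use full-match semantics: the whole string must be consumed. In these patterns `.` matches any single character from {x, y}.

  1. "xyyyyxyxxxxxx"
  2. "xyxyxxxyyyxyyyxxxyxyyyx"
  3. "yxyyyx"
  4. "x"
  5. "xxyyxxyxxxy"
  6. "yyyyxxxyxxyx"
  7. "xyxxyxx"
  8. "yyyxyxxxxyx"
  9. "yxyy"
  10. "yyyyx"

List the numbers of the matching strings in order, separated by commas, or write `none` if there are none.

8

1 → no match
2 → no match
3 → no match
4 → no match
5 → no match
6 → no match
7 → no match
8 → match
9 → no match
10 → no match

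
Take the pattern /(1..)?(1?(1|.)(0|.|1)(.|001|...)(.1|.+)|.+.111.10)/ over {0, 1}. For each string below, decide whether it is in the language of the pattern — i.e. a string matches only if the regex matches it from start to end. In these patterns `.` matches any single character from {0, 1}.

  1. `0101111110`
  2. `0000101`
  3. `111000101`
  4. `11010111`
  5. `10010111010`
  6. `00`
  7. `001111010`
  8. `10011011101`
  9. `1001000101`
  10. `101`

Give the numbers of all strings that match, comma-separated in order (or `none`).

1 → match
2 → match
3 → match
4 → match
5 → match
6 → no match
7 → match
8 → match
9 → match
10 → no match

1, 2, 3, 4, 5, 7, 8, 9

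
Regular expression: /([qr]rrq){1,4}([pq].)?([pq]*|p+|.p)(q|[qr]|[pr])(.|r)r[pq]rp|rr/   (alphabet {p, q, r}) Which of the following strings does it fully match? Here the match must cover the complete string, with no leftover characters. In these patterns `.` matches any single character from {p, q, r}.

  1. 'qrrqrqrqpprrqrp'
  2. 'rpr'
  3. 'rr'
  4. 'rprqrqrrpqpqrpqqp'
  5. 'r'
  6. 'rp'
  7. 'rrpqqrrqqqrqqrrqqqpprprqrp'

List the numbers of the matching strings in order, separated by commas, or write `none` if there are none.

1 → no match
2 → no match
3 → match
4 → no match
5 → no match
6 → no match
7 → no match

3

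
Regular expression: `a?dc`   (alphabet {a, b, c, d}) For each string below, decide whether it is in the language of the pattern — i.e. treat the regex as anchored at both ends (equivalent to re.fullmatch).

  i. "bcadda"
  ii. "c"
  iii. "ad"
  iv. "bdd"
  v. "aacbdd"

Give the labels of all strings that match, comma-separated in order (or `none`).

i → no match — must end with "dc"
ii → no match — must end with "dc"
iii → no match — must end with "dc"
iv → no match — must end with "dc"
v → no match — must end with "dc"

none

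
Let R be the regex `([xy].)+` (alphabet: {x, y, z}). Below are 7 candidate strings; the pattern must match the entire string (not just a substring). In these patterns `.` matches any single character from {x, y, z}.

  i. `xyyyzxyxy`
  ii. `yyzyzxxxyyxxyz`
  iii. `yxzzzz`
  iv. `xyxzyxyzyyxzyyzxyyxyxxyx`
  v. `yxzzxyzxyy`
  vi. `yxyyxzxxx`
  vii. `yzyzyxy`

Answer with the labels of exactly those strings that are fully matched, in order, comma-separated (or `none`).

i → no match
ii → no match
iii → no match
iv → no match
v → no match
vi → no match
vii → no match

none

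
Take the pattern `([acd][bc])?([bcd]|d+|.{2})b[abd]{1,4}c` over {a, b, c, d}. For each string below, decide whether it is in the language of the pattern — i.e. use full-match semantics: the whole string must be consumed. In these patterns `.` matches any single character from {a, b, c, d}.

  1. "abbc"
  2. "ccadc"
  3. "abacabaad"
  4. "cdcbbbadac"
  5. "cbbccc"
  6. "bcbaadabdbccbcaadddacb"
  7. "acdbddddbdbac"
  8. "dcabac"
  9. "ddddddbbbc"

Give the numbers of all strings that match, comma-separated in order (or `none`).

9

1 → no match
2 → no match
3 → no match — must end with "c"
4 → no match
5 → no match
6 → no match — must end with "c"
7 → no match
8 → no match
9 → match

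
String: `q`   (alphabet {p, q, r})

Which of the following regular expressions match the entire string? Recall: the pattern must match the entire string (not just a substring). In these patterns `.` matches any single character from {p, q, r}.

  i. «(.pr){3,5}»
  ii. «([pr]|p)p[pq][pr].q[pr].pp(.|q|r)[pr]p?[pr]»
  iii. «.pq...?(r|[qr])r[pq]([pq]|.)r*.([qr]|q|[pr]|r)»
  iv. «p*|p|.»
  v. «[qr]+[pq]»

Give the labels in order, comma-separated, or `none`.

i → no match — must end with `pr`
ii → no match
iii → no match
iv → match
v → no match

iv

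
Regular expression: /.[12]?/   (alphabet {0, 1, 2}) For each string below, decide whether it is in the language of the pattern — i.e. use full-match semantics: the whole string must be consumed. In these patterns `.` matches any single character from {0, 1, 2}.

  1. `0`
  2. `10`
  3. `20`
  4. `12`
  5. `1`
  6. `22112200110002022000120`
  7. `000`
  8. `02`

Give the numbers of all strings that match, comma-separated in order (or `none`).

1, 4, 5, 8

1. `0` → match
2. `10` → no match
3. `20` → no match
4. `12` → match
5. `1` → match
6 → no match
7. `000` → no match
8. `02` → match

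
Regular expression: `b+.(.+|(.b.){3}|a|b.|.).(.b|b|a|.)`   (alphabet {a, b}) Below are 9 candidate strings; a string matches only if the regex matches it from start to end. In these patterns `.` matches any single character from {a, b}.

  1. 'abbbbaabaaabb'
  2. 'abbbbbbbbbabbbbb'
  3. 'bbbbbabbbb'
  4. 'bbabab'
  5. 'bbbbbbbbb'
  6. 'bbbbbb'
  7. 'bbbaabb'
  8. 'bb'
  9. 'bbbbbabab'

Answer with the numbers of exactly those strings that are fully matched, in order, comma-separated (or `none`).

1 → no match — must start with 'b'
2 → no match — must start with 'b'
3 → match
4 → match
5 → match
6 → match
7 → match
8 → no match
9 → match

3, 4, 5, 6, 7, 9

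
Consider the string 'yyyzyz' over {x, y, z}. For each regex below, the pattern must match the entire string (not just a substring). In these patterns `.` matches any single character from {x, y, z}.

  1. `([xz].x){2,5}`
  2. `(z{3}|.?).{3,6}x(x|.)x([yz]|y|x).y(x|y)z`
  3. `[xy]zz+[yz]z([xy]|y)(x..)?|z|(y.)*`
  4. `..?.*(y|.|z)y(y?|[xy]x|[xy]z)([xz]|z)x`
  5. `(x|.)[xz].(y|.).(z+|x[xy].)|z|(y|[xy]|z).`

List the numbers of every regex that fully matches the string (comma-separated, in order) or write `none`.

1 → no match — must end with 'x'
2 → no match
3 → match
4 → no match — must end with 'x'
5 → no match

3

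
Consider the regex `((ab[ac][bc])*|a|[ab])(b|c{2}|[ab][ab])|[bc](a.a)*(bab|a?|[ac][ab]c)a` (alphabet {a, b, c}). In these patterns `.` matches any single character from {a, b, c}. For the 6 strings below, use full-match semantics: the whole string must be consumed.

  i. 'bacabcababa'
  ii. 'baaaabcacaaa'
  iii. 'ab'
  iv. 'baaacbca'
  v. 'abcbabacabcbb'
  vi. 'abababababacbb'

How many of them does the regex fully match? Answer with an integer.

4

i → no match
ii → no match
iii → match
iv → match
v → match
vi → match
Total matched: 4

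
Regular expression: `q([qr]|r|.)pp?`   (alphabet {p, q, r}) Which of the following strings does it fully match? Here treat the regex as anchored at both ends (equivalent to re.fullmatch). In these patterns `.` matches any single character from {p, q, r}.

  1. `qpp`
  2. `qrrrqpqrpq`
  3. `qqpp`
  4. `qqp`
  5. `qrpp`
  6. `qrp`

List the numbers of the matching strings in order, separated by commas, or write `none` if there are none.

1 → match
2 → no match
3 → match
4 → match
5 → match
6 → match

1, 3, 4, 5, 6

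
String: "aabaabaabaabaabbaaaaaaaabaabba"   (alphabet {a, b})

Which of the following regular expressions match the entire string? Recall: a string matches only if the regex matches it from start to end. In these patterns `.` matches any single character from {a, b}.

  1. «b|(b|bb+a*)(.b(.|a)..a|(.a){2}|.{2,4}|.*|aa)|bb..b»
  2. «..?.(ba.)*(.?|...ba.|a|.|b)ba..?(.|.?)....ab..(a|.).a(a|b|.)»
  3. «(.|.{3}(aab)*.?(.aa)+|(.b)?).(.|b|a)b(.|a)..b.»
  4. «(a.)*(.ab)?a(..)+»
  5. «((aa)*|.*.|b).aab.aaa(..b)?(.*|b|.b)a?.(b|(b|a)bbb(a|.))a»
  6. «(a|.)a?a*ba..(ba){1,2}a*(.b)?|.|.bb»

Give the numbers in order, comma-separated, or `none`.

3, 4, 5

1 → no match
2 → no match
3 → match
4 → match
5 → match
6 → no match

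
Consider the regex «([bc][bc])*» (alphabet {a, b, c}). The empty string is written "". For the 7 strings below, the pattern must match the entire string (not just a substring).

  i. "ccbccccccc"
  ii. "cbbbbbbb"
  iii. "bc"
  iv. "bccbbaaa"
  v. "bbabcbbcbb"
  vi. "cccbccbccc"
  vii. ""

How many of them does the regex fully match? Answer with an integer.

5

i. "ccbccccccc" → match
ii. "cbbbbbbb" → match
iii. "bc" → match
iv. "bccbbaaa" → no match
v. "bbabcbbcbb" → no match
vi. "cccbccbccc" → match
vii. "" → match
Total matched: 5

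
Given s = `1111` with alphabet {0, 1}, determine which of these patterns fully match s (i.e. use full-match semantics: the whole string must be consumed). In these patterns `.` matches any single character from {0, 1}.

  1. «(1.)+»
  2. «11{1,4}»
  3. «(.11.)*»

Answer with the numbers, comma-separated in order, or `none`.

1 → match
2 → match
3 → match

1, 2, 3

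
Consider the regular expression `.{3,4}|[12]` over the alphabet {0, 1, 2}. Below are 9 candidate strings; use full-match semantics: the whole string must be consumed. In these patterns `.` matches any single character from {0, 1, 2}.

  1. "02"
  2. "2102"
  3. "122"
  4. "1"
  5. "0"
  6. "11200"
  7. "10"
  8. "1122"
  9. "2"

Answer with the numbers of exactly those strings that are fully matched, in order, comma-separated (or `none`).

1 → no match
2 → match
3 → match
4 → match
5 → no match
6 → no match
7 → no match
8 → match
9 → match

2, 3, 4, 8, 9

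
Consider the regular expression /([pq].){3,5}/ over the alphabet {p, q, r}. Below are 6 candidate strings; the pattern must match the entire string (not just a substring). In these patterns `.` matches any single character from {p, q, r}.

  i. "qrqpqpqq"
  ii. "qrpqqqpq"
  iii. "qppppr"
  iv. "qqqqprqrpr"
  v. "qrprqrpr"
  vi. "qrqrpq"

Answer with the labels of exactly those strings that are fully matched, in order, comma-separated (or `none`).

i. "qrqpqpqq" → match
ii. "qrpqqqpq" → match
iii. "qppppr" → match
iv. "qqqqprqrpr" → match
v. "qrprqrpr" → match
vi. "qrqrpq" → match

i, ii, iii, iv, v, vi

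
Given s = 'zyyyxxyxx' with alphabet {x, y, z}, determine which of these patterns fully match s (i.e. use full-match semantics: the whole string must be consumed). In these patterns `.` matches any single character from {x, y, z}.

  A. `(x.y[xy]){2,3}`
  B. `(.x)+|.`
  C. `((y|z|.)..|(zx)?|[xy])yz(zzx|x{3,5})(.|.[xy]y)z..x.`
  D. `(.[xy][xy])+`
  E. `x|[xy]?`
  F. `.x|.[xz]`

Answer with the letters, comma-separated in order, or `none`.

D

A → no match — must start with 'x'
B → no match
C → no match
D → match
E → no match
F → no match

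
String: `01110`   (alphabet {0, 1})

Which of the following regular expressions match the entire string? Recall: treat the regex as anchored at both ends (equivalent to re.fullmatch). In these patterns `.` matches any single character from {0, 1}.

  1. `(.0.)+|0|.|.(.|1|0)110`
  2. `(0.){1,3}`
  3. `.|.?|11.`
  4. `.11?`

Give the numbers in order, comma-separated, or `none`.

1 → match
2 → no match
3 → no match
4 → no match

1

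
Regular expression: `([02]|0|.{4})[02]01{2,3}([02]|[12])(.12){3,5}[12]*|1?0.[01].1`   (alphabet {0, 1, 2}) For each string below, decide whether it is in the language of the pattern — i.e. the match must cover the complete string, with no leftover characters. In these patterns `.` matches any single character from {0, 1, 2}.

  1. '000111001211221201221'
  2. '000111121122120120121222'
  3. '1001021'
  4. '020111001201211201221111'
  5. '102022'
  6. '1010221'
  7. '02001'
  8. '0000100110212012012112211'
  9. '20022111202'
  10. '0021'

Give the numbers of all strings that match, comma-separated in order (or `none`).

1 → match
2 → no match
3 → no match
4 → match
5 → no match
6 → no match
7 → match
8 → no match
9 → no match
10 → no match

1, 4, 7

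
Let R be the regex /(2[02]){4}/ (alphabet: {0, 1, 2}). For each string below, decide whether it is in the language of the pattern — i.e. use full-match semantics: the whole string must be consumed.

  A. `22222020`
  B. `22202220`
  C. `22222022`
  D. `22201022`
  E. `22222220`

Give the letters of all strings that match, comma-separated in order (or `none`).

A, B, C, E

A → match
B → match
C → match
D → no match
E → match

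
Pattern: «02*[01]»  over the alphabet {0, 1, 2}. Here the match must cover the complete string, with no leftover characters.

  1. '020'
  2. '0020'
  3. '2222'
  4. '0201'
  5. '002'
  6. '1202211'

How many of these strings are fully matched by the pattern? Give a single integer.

1

1 → match
2 → no match
3 → no match — must start with '0'
4 → no match
5 → no match
6 → no match — must start with '0'
Total matched: 1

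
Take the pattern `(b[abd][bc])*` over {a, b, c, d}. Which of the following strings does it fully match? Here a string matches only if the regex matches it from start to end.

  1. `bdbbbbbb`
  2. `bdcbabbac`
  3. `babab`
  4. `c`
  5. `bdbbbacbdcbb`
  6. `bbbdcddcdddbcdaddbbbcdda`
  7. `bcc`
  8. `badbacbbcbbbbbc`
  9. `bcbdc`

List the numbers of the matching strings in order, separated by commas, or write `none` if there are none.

1 → no match
2 → match
3 → no match
4 → no match
5 → no match
6 → no match
7 → no match
8 → no match
9 → no match

2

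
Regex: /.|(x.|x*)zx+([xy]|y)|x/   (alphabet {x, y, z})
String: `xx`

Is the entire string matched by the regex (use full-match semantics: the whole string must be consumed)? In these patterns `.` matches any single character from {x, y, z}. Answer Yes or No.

No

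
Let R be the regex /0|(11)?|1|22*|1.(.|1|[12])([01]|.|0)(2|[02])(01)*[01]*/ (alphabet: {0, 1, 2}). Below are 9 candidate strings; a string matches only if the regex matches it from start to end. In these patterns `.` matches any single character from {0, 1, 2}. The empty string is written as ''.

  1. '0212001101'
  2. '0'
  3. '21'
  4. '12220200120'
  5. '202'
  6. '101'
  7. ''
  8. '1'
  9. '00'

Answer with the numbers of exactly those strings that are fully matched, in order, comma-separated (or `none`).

1. '0212001101' → no match
2. '0' → match
3. '21' → no match
4. '12220200120' → no match
5. '202' → no match
6. '101' → no match
7. '' → match
8. '1' → match
9. '00' → no match

2, 7, 8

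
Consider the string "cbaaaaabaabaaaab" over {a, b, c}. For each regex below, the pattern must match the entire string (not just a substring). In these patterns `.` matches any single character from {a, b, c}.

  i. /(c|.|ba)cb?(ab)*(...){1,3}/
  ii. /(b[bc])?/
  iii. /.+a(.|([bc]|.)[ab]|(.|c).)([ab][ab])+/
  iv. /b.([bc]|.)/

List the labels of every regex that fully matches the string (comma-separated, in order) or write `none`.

i → no match
ii → no match
iii → match
iv → no match — must start with "b"

iii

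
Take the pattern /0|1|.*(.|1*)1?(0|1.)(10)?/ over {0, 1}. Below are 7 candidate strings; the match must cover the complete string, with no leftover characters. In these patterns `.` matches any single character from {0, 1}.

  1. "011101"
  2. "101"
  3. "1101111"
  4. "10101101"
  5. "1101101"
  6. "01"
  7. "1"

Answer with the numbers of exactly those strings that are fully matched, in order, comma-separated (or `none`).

1 → no match
2 → no match
3 → match
4 → no match
5 → no match
6 → no match
7 → match

3, 7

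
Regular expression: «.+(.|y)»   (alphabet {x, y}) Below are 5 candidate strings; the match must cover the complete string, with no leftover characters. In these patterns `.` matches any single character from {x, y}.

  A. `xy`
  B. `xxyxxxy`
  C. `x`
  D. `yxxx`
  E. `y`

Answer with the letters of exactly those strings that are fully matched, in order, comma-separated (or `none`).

A, B, D

A → match
B → match
C → no match
D → match
E → no match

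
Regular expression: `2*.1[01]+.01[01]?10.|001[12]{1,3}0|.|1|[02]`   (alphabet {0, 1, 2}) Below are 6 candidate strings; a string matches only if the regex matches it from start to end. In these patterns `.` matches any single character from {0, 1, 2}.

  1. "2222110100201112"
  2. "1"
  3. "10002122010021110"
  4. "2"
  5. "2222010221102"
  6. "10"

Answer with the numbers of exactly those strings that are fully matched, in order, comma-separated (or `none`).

2, 4

1 → no match
2 → match
3 → no match
4 → match
5 → no match
6 → no match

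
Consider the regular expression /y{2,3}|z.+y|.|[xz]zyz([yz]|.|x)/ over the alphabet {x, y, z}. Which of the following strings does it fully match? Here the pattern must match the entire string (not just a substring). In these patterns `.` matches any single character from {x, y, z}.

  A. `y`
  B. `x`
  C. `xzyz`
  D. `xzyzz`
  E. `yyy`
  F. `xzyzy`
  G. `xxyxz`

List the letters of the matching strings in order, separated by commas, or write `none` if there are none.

A, B, D, E, F

A → match
B → match
C → no match
D → match
E → match
F → match
G → no match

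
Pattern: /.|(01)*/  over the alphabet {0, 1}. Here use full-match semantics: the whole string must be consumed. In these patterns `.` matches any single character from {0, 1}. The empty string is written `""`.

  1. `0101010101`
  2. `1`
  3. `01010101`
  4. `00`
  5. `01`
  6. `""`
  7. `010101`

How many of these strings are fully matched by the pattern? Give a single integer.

1 → match
2 → match
3 → match
4 → no match
5 → match
6 → match
7 → match
Total matched: 6

6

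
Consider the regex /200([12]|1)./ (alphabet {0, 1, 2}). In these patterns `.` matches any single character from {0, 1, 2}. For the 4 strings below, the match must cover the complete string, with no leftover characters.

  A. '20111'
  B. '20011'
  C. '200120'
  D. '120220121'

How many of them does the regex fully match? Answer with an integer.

A → no match — must start with '200'
B → match
C → no match
D → no match — must start with '200'
Total matched: 1

1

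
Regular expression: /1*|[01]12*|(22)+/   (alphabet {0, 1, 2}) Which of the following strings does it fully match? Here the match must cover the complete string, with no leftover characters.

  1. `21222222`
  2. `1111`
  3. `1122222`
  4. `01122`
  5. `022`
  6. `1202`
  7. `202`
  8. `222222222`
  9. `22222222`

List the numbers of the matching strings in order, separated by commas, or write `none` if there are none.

1 → no match
2 → match
3 → match
4 → no match
5 → no match
6 → no match
7 → no match
8 → no match
9 → match

2, 3, 9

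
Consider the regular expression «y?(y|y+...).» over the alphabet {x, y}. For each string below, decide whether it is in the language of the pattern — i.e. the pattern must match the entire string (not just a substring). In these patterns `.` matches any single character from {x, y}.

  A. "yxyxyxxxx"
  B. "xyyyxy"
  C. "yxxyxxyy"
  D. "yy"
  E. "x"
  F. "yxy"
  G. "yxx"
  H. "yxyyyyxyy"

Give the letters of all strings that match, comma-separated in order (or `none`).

A → no match
B → no match
C → no match
D → match
E → no match
F → no match
G → no match
H → no match

D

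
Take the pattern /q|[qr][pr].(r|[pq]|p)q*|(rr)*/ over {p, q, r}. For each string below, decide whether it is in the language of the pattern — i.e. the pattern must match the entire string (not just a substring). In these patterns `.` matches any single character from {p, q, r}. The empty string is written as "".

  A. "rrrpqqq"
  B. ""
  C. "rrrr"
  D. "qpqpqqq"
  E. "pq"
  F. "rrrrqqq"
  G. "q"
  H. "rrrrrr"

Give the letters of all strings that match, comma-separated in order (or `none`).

A → match
B → match
C → match
D → match
E → no match
F → match
G → match
H → match

A, B, C, D, F, G, H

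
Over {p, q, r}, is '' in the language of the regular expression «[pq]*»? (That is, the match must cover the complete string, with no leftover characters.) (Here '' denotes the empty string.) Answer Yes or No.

Yes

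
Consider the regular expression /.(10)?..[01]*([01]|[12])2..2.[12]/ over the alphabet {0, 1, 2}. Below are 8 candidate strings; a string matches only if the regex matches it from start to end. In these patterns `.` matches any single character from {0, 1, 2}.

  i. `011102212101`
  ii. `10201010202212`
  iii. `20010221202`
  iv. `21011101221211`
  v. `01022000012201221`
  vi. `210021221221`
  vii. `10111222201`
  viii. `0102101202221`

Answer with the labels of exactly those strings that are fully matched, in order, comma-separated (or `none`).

ii, iii, iv, v, vi, vii, viii

i. `011102212101` → no match
ii → match
iii. `20010221202` → match
iv → match
v → match
vi. `210021221221` → match
vii. `10111222201` → match
viii → match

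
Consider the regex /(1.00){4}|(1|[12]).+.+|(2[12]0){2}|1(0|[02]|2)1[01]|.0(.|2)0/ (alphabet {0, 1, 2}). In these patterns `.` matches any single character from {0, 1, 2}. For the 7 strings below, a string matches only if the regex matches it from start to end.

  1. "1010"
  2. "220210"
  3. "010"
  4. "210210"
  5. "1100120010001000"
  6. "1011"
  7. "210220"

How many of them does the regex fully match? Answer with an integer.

6

1 → match
2 → match
3 → no match
4 → match
5 → match
6 → match
7 → match
Total matched: 6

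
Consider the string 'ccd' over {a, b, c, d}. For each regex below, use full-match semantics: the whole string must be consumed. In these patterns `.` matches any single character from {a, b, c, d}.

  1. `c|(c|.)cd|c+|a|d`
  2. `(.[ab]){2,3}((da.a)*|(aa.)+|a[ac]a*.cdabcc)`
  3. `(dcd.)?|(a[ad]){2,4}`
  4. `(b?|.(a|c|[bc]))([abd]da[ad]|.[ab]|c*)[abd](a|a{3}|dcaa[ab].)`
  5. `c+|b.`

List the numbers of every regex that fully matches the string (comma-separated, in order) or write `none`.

1

1 → match
2 → no match
3 → no match
4 → no match
5 → no match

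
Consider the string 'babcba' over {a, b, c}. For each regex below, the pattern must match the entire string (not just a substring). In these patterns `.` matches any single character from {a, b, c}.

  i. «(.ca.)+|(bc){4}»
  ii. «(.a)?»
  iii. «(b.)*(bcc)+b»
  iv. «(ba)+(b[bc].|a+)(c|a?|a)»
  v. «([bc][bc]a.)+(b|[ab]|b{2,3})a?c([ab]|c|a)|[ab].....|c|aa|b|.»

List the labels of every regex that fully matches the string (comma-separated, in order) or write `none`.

iv, v

i → no match
ii → no match
iii → no match — must end with 'bccb'
iv → match
v → match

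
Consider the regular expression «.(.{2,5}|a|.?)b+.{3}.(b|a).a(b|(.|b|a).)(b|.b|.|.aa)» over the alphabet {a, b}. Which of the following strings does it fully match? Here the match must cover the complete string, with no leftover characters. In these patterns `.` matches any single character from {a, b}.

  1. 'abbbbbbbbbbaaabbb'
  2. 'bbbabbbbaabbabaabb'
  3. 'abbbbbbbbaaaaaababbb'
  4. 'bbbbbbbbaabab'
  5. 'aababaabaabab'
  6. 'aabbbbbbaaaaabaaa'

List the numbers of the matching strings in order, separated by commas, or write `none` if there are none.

1 → match
2 → match
3 → no match
4 → match
5 → match
6 → match

1, 2, 4, 5, 6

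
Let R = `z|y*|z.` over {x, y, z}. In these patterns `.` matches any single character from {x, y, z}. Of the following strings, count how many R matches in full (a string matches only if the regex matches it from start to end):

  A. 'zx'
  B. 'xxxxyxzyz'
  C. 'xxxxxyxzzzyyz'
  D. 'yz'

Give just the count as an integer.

A → match
B → no match
C → no match
D → no match
Total matched: 1

1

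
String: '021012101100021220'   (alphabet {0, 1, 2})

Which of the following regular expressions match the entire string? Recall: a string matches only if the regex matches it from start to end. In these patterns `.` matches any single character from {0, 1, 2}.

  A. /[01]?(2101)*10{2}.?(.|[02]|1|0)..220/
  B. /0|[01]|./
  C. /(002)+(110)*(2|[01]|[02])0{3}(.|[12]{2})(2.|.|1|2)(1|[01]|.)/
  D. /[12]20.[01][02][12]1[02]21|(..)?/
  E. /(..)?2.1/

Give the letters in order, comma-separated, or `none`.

A → match
B → no match
C → no match — must start with '002'
D → no match
E → no match — must end with '1'

A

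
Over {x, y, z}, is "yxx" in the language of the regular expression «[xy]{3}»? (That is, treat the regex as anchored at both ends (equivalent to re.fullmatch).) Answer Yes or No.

Yes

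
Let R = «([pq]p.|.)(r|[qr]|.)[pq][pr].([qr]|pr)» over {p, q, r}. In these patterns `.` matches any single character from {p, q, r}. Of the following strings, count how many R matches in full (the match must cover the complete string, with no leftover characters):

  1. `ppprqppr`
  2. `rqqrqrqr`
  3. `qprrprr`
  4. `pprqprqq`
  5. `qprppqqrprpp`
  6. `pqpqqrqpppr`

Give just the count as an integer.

1 → match
2 → no match
3 → no match
4 → match
5 → no match
6 → no match
Total matched: 2

2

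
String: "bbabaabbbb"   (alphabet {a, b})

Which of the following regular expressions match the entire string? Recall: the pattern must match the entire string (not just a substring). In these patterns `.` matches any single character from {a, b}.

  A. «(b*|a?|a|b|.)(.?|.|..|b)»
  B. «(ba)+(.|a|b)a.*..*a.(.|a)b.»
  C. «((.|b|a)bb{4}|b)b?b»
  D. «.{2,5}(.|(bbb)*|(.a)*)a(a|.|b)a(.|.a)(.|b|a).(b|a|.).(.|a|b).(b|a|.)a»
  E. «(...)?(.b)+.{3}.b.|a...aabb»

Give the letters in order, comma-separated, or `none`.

E

A → no match
B → no match — must start with "ba"
C → no match
D → no match — must end with "a"
E → match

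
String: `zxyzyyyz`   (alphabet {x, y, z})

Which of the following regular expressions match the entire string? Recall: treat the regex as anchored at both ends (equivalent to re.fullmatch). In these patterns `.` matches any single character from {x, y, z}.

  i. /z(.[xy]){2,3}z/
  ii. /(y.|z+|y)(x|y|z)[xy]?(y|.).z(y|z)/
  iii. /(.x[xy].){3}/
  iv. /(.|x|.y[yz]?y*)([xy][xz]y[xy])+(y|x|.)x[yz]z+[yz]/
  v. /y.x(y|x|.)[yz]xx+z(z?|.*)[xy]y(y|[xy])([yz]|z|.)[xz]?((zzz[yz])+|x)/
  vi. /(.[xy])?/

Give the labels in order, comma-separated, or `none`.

i

i → match
ii → no match
iii → no match
iv → no match
v → no match — must start with `y`
vi → no match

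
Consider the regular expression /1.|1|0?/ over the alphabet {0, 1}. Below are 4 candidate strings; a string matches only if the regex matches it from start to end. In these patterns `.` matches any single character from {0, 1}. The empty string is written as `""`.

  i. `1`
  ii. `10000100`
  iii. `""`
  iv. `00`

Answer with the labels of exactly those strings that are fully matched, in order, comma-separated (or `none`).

i, iii

i → match
ii → no match
iii → match
iv → no match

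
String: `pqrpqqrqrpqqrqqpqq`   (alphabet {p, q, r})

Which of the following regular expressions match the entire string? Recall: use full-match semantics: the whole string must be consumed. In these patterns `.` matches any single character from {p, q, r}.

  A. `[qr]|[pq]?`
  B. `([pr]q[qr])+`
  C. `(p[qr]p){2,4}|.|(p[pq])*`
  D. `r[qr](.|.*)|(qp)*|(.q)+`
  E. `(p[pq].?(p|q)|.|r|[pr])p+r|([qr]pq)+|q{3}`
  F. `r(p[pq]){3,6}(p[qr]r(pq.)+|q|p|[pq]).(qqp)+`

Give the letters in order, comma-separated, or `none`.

B

A → no match
B → match
C → no match
D → no match
E → no match
F → no match — must start with `rp`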